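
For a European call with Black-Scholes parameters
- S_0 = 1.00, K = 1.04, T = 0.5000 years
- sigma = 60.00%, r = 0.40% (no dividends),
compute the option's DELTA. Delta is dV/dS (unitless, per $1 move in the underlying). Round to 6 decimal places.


d1 = 0.1244019721; d2 = -0.2998620966
phi(d1) = 0.3958672075; exp(-qT) = 1.0000000000; exp(-rT) = 0.9980019987
N(d1) = 0.5495014940
Delta = exp(-qT) * N(d1) = 1.0000000000 * 0.5495014940 = 0.549501

Answer: Delta = 0.549501


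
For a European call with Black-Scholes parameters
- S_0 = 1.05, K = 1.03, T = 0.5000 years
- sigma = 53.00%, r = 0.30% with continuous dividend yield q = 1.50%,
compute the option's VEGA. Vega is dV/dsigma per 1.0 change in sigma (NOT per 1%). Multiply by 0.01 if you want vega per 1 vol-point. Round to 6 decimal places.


Answer: Vega = 0.286787

Derivation:
d1 = 0.2226889036; d2 = -0.1520776904
phi(d1) = 0.3891720648; exp(-qT) = 0.9925280548; exp(-rT) = 0.9985011244
Vega = S * exp(-qT) * phi(d1) * sqrt(T) = 1.0500 * 0.9925280548 * 0.3891720648 * 0.7071067812 = 0.286787


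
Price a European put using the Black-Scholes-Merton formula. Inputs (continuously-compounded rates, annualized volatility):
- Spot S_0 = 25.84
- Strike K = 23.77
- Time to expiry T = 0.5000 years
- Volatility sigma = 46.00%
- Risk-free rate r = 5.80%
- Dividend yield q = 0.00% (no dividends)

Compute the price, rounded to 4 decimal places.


Answer: Price = 1.9713

Derivation:
d1 = (ln(S/K) + (r - q + 0.5*sigma^2) * T) / (sigma * sqrt(T)) = 0.50850015
d2 = d1 - sigma * sqrt(T) = 0.18323104
exp(-rT) = 0.97141646; exp(-qT) = 1.00000000
P = K * exp(-rT) * N(-d2) - S_0 * exp(-qT) * N(-d1)
N(-d1) = 0.30555132; N(-d2) = 0.42730837
P = 23.7700 * 0.97141646 * 0.42730837 - 25.8400 * 1.00000000 * 0.30555132 = 1.9713


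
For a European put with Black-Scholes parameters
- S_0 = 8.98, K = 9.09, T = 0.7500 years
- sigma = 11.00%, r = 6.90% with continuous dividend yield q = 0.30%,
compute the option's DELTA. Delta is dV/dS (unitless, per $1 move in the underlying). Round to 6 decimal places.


Answer: Delta = -0.329429

Derivation:
d1 = 0.4394420128; d2 = 0.3441792184
phi(d1) = 0.3622237463; exp(-qT) = 0.9977525294; exp(-rT) = 0.9495662287
N(-d1) = 0.3301706451
Delta = -exp(-qT) * N(-d1) = -0.9977525294 * 0.3301706451 = -0.329429


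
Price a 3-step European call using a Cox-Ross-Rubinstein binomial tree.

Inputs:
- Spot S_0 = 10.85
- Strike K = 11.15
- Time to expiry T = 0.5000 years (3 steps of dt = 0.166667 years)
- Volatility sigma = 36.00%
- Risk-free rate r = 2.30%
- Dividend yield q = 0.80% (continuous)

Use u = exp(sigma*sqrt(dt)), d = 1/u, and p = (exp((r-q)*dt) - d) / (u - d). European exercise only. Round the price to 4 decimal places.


dt = T/N = 0.166667
u = exp(sigma*sqrt(dt)) = 1.158319; d = 1/u = 0.863320
p = (exp((r-q)*dt) - d) / (u - d) = 0.471809
Discount per step: exp(-r*dt) = 0.996174
Stock lattice S(k, i) with i counting down-moves:
  k=0: S(0,0) = 10.8500
  k=1: S(1,0) = 12.5678; S(1,1) = 9.3670
  k=2: S(2,0) = 14.5575; S(2,1) = 10.8500; S(2,2) = 8.0867
  k=3: S(3,0) = 16.8622; S(3,1) = 12.5678; S(3,2) = 9.3670; S(3,3) = 6.9815
Terminal payoffs V(N, i) = max(S_T - K, 0):
  V(3,0) = 5.712180; V(3,1) = 1.417756; V(3,2) = 0.000000; V(3,3) = 0.000000
Backward induction: V(k, i) = exp(-r*dt) * [p * V(k+1, i) + (1-p) * V(k+1, i+1)].
  V(2,0) = exp(-r*dt) * [p*5.712180 + (1-p)*1.417756] = 3.430727
  V(2,1) = exp(-r*dt) * [p*1.417756 + (1-p)*0.000000] = 0.666350
  V(2,2) = exp(-r*dt) * [p*0.000000 + (1-p)*0.000000] = 0.000000
  V(1,0) = exp(-r*dt) * [p*3.430727 + (1-p)*0.666350] = 1.963068
  V(1,1) = exp(-r*dt) * [p*0.666350 + (1-p)*0.000000] = 0.313187
  V(0,0) = exp(-r*dt) * [p*1.963068 + (1-p)*0.313187] = 1.087439

Answer: Price = V(0,0) = 1.0874


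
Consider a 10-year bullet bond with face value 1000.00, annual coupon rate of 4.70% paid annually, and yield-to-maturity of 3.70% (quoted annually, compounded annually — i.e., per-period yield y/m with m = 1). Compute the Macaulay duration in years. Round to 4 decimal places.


Coupon per period c = face * coupon_rate / m = 47.000000
Periods per year m = 1; per-period yield y/m = 0.037000
Number of cashflows N = 10
Cashflows (t years, CF_t, discount factor 1/(1+y/m)^(m*t), PV):
  t = 1.0000: CF_t = 47.000000, DF = 0.964320, PV = 45.323047
  t = 2.0000: CF_t = 47.000000, DF = 0.929913, PV = 43.705928
  t = 3.0000: CF_t = 47.000000, DF = 0.896734, PV = 42.146507
  t = 4.0000: CF_t = 47.000000, DF = 0.864739, PV = 40.642726
  t = 5.0000: CF_t = 47.000000, DF = 0.833885, PV = 39.192600
  t = 6.0000: CF_t = 47.000000, DF = 0.804132, PV = 37.794214
  t = 7.0000: CF_t = 47.000000, DF = 0.775441, PV = 36.445722
  t = 8.0000: CF_t = 47.000000, DF = 0.747773, PV = 35.145345
  t = 9.0000: CF_t = 47.000000, DF = 0.721093, PV = 33.891364
  t = 10.0000: CF_t = 1047.000000, DF = 0.695364, PV = 728.046499
Price P = sum_t PV_t = 1082.333953
Macaulay numerator sum_t t * PV_t:
  t * PV_t at t = 1.0000: 45.323047
  t * PV_t at t = 2.0000: 87.411856
  t * PV_t at t = 3.0000: 126.439521
  t * PV_t at t = 4.0000: 162.570905
  t * PV_t at t = 5.0000: 195.963000
  t * PV_t at t = 6.0000: 226.765285
  t * PV_t at t = 7.0000: 255.120057
  t * PV_t at t = 8.0000: 281.162757
  t * PV_t at t = 9.0000: 305.022278
  t * PV_t at t = 10.0000: 7280.464990
Macaulay duration D = (sum_t t * PV_t) / P = 8966.243697 / 1082.333953 = 8.284175

Answer: Macaulay duration = 8.2842 years


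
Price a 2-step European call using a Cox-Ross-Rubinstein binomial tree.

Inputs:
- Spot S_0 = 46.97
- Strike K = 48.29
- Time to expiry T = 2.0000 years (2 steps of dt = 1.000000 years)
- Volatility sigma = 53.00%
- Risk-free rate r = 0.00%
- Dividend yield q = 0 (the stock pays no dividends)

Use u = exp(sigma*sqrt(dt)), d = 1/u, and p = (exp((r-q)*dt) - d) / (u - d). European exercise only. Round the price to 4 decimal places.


Answer: Price = V(0,0) = 11.9824

Derivation:
dt = T/N = 1.000000
u = exp(sigma*sqrt(dt)) = 1.698932; d = 1/u = 0.588605
p = (exp((r-q)*dt) - d) / (u - d) = 0.370517
Discount per step: exp(-r*dt) = 1.000000
Stock lattice S(k, i) with i counting down-moves:
  k=0: S(0,0) = 46.9700
  k=1: S(1,0) = 79.7989; S(1,1) = 27.6468
  k=2: S(2,0) = 135.5728; S(2,1) = 46.9700; S(2,2) = 16.2730
Terminal payoffs V(N, i) = max(S_T - K, 0):
  V(2,0) = 87.282845; V(2,1) = 0.000000; V(2,2) = 0.000000
Backward induction: V(k, i) = exp(-r*dt) * [p * V(k+1, i) + (1-p) * V(k+1, i+1)].
  V(1,0) = exp(-r*dt) * [p*87.282845 + (1-p)*0.000000] = 32.339768
  V(1,1) = exp(-r*dt) * [p*0.000000 + (1-p)*0.000000] = 0.000000
  V(0,0) = exp(-r*dt) * [p*32.339768 + (1-p)*0.000000] = 11.982430


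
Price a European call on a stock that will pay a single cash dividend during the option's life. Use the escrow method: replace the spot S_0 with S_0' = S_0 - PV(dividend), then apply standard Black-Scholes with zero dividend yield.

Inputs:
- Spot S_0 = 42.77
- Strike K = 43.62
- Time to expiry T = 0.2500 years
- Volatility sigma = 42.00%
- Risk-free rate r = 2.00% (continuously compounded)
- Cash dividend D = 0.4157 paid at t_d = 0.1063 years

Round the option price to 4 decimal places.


Answer: Price = 3.0862

Derivation:
PV(D) = D * exp(-r * t_d) = 0.4157 * 0.99787626 = 0.41481716
S_0' = S_0 - PV(D) = 42.7700 - 0.41481716 = 42.35518284
d1 = (ln(S_0'/K) + (r + sigma^2/2)*T) / (sigma*sqrt(T)) = -0.01130936
d2 = d1 - sigma*sqrt(T) = -0.22130936
exp(-rT) = 0.99501248
N(d1) = 0.49548831; N(d2) = 0.41242578
C = S_0' * N(d1) - K * exp(-rT) * N(d2) = 42.35518284 * 0.49548831 - 43.6200 * 0.99501248 * 0.41242578 = 3.0862


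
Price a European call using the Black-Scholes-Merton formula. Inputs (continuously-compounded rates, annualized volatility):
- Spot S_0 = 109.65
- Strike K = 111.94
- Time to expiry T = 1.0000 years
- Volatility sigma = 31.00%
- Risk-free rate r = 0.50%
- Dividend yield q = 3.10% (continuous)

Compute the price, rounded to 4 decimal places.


d1 = (ln(S/K) + (r - q + 0.5*sigma^2) * T) / (sigma * sqrt(T)) = 0.00445310
d2 = d1 - sigma * sqrt(T) = -0.30554690
exp(-rT) = 0.99501248; exp(-qT) = 0.96947557
C = S_0 * exp(-qT) * N(d1) - K * exp(-rT) * N(d2)
N(d1) = 0.50177652; N(d2) = 0.37997483
C = 109.6500 * 0.96947557 * 0.50177652 - 111.9400 * 0.99501248 * 0.37997483 = 11.0181

Answer: Price = 11.0181


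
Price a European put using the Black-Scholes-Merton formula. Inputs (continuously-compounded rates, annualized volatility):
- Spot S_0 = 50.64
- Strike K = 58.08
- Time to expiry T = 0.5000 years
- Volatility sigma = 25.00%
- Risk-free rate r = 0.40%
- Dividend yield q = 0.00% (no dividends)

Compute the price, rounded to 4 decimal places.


Answer: Price = 8.5471

Derivation:
d1 = (ln(S/K) + (r - q + 0.5*sigma^2) * T) / (sigma * sqrt(T)) = -0.67573722
d2 = d1 - sigma * sqrt(T) = -0.85251392
exp(-rT) = 0.99800200; exp(-qT) = 1.00000000
P = K * exp(-rT) * N(-d2) - S_0 * exp(-qT) * N(-d1)
N(-d1) = 0.75039625; N(-d2) = 0.80303554
P = 58.0800 * 0.99800200 * 0.80303554 - 50.6400 * 1.00000000 * 0.75039625 = 8.5471


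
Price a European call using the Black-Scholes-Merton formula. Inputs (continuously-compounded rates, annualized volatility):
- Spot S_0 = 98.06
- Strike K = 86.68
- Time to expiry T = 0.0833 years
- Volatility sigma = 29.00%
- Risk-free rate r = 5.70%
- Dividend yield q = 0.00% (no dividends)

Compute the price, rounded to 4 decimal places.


d1 = (ln(S/K) + (r - q + 0.5*sigma^2) * T) / (sigma * sqrt(T)) = 1.57238623
d2 = d1 - sigma * sqrt(T) = 1.48868719
exp(-rT) = 0.99526315; exp(-qT) = 1.00000000
C = S_0 * exp(-qT) * N(d1) - K * exp(-rT) * N(d2)
N(d1) = 0.94206950; N(d2) = 0.93171512
C = 98.0600 * 1.00000000 * 0.94206950 - 86.6800 * 0.99526315 * 0.93171512 = 12.0008

Answer: Price = 12.0008


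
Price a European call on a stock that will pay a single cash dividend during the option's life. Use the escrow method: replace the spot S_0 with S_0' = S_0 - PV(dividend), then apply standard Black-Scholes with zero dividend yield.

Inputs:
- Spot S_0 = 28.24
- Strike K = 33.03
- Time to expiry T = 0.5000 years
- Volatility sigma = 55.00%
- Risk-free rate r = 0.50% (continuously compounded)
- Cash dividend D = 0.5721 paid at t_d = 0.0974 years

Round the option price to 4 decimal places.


Answer: Price = 2.4893

Derivation:
PV(D) = D * exp(-r * t_d) = 0.5721 * 0.99951312 = 0.57182146
S_0' = S_0 - PV(D) = 28.2400 - 0.57182146 = 27.66817854
d1 = (ln(S_0'/K) + (r + sigma^2/2)*T) / (sigma*sqrt(T)) = -0.25457972
d2 = d1 - sigma*sqrt(T) = -0.64348845
exp(-rT) = 0.99750312
N(d1) = 0.39952386; N(d2) = 0.25995360
C = S_0' * N(d1) - K * exp(-rT) * N(d2) = 27.66817854 * 0.39952386 - 33.0300 * 0.99750312 * 0.25995360 = 2.4893


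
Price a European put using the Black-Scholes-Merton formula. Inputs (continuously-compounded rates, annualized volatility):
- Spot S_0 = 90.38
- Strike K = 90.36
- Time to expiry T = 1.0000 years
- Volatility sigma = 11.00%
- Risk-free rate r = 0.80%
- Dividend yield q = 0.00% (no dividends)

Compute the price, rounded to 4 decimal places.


d1 = (ln(S/K) + (r - q + 0.5*sigma^2) * T) / (sigma * sqrt(T)) = 0.12973920
d2 = d1 - sigma * sqrt(T) = 0.01973920
exp(-rT) = 0.99203191; exp(-qT) = 1.00000000
P = K * exp(-rT) * N(-d2) - S_0 * exp(-qT) * N(-d1)
N(-d1) = 0.44838638; N(-d2) = 0.49212571
P = 90.3600 * 0.99203191 * 0.49212571 - 90.3800 * 1.00000000 * 0.44838638 = 3.5890

Answer: Price = 3.5890


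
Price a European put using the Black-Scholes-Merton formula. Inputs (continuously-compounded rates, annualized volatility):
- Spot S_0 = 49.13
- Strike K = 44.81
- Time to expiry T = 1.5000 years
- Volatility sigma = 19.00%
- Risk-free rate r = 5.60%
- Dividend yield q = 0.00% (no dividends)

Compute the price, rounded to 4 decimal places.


Answer: Price = 1.3526

Derivation:
d1 = (ln(S/K) + (r - q + 0.5*sigma^2) * T) / (sigma * sqrt(T)) = 0.87284996
d2 = d1 - sigma * sqrt(T) = 0.64014843
exp(-rT) = 0.91943126; exp(-qT) = 1.00000000
P = K * exp(-rT) * N(-d2) - S_0 * exp(-qT) * N(-d1)
N(-d1) = 0.19137243; N(-d2) = 0.26103805
P = 44.8100 * 0.91943126 * 0.26103805 - 49.1300 * 1.00000000 * 0.19137243 = 1.3526


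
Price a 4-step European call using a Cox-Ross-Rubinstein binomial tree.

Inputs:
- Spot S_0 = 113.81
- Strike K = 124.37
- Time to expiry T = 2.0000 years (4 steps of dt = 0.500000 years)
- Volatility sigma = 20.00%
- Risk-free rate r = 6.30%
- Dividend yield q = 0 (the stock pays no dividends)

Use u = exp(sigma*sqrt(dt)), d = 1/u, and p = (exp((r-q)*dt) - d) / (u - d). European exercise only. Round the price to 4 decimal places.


Answer: Price = V(0,0) = 15.0970

Derivation:
dt = T/N = 0.500000
u = exp(sigma*sqrt(dt)) = 1.151910; d = 1/u = 0.868123
p = (exp((r-q)*dt) - d) / (u - d) = 0.577469
Discount per step: exp(-r*dt) = 0.968991
Stock lattice S(k, i) with i counting down-moves:
  k=0: S(0,0) = 113.8100
  k=1: S(1,0) = 131.0989; S(1,1) = 98.8011
  k=2: S(2,0) = 151.0141; S(2,1) = 113.8100; S(2,2) = 85.7716
  k=3: S(3,0) = 173.9546; S(3,1) = 131.0989; S(3,2) = 98.8011; S(3,3) = 74.4603
  k=4: S(4,0) = 200.3801; S(4,1) = 151.0141; S(4,2) = 113.8100; S(4,3) = 85.7716; S(4,4) = 64.6407
Terminal payoffs V(N, i) = max(S_T - K, 0):
  V(4,0) = 76.010051; V(4,1) = 26.644084; V(4,2) = 0.000000; V(4,3) = 0.000000; V(4,4) = 0.000000
Backward induction: V(k, i) = exp(-r*dt) * [p * V(k+1, i) + (1-p) * V(k+1, i+1)].
  V(3,0) = exp(-r*dt) * [p*76.010051 + (1-p)*26.644084] = 53.441215
  V(3,1) = exp(-r*dt) * [p*26.644084 + (1-p)*0.000000] = 14.909027
  V(3,2) = exp(-r*dt) * [p*0.000000 + (1-p)*0.000000] = 0.000000
  V(3,3) = exp(-r*dt) * [p*0.000000 + (1-p)*0.000000] = 0.000000
  V(2,0) = exp(-r*dt) * [p*53.441215 + (1-p)*14.909027] = 36.007875
  V(2,1) = exp(-r*dt) * [p*14.909027 + (1-p)*0.000000] = 8.342531
  V(2,2) = exp(-r*dt) * [p*0.000000 + (1-p)*0.000000] = 0.000000
  V(1,0) = exp(-r*dt) * [p*36.007875 + (1-p)*8.342531] = 23.564323
  V(1,1) = exp(-r*dt) * [p*8.342531 + (1-p)*0.000000] = 4.668167
  V(0,0) = exp(-r*dt) * [p*23.564323 + (1-p)*4.668167] = 15.096990


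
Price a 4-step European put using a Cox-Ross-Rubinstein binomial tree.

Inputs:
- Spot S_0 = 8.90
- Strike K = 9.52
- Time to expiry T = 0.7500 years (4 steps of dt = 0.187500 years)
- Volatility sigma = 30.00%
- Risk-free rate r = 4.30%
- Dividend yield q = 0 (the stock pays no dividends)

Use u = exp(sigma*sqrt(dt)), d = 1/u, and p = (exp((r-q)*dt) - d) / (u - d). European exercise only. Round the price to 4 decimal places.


dt = T/N = 0.187500
u = exp(sigma*sqrt(dt)) = 1.138719; d = 1/u = 0.878180
p = (exp((r-q)*dt) - d) / (u - d) = 0.498640
Discount per step: exp(-r*dt) = 0.991970
Stock lattice S(k, i) with i counting down-moves:
  k=0: S(0,0) = 8.9000
  k=1: S(1,0) = 10.1346; S(1,1) = 7.8158
  k=2: S(2,0) = 11.5405; S(2,1) = 8.9000; S(2,2) = 6.8637
  k=3: S(3,0) = 13.1413; S(3,1) = 10.1346; S(3,2) = 7.8158; S(3,3) = 6.0275
  k=4: S(4,0) = 14.9643; S(4,1) = 11.5405; S(4,2) = 8.9000; S(4,3) = 6.8637; S(4,4) = 5.2933
Terminal payoffs V(N, i) = max(K - S_T, 0):
  V(4,0) = 0.000000; V(4,1) = 0.000000; V(4,2) = 0.620000; V(4,3) = 2.656321; V(4,4) = 4.226731
Backward induction: V(k, i) = exp(-r*dt) * [p * V(k+1, i) + (1-p) * V(k+1, i+1)].
  V(3,0) = exp(-r*dt) * [p*0.000000 + (1-p)*0.000000] = 0.000000
  V(3,1) = exp(-r*dt) * [p*0.000000 + (1-p)*0.620000] = 0.308347
  V(3,2) = exp(-r*dt) * [p*0.620000 + (1-p)*2.656321] = 1.627752
  V(3,3) = exp(-r*dt) * [p*2.656321 + (1-p)*4.226731] = 3.416008
  V(2,0) = exp(-r*dt) * [p*0.000000 + (1-p)*0.308347] = 0.153351
  V(2,1) = exp(-r*dt) * [p*0.308347 + (1-p)*1.627752] = 0.962056
  V(2,2) = exp(-r*dt) * [p*1.627752 + (1-p)*3.416008] = 2.504042
  V(1,0) = exp(-r*dt) * [p*0.153351 + (1-p)*0.962056] = 0.554316
  V(1,1) = exp(-r*dt) * [p*0.962056 + (1-p)*2.504042] = 1.721212
  V(0,0) = exp(-r*dt) * [p*0.554316 + (1-p)*1.721212] = 1.130202

Answer: Price = V(0,0) = 1.1302


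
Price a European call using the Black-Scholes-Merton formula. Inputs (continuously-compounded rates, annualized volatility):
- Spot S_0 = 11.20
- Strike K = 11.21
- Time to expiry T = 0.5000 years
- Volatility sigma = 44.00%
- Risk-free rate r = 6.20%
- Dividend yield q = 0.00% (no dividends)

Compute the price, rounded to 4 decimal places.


Answer: Price = 1.5365

Derivation:
d1 = (ln(S/K) + (r - q + 0.5*sigma^2) * T) / (sigma * sqrt(T)) = 0.25233279
d2 = d1 - sigma * sqrt(T) = -0.05879419
exp(-rT) = 0.96947557; exp(-qT) = 1.00000000
C = S_0 * exp(-qT) * N(d1) - K * exp(-rT) * N(d2)
N(d1) = 0.59960808; N(d2) = 0.47655802
C = 11.2000 * 1.00000000 * 0.59960808 - 11.2100 * 0.96947557 * 0.47655802 = 1.5365


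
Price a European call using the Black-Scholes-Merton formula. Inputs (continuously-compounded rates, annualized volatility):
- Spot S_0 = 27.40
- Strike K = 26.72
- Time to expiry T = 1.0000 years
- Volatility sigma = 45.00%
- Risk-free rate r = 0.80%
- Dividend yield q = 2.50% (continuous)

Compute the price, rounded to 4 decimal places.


d1 = (ln(S/K) + (r - q + 0.5*sigma^2) * T) / (sigma * sqrt(T)) = 0.24306814
d2 = d1 - sigma * sqrt(T) = -0.20693186
exp(-rT) = 0.99203191; exp(-qT) = 0.97530991
C = S_0 * exp(-qT) * N(d1) - K * exp(-rT) * N(d2)
N(d1) = 0.59602370; N(d2) = 0.41803154
C = 27.4000 * 0.97530991 * 0.59602370 - 26.7200 * 0.99203191 * 0.41803154 = 4.8470

Answer: Price = 4.8470


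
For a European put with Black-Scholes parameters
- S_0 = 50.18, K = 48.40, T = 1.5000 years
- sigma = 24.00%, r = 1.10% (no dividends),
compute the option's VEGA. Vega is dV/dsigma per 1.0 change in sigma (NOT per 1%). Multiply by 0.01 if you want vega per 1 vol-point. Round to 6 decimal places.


d1 = 0.3259751257; d2 = 0.0320363566
phi(d1) = 0.3782997438; exp(-qT) = 1.0000000000; exp(-rT) = 0.9836353794
Vega = S * exp(-qT) * phi(d1) * sqrt(T) = 50.1800 * 1.0000000000 * 0.3782997438 * 1.2247448714 = 23.249431

Answer: Vega = 23.249431


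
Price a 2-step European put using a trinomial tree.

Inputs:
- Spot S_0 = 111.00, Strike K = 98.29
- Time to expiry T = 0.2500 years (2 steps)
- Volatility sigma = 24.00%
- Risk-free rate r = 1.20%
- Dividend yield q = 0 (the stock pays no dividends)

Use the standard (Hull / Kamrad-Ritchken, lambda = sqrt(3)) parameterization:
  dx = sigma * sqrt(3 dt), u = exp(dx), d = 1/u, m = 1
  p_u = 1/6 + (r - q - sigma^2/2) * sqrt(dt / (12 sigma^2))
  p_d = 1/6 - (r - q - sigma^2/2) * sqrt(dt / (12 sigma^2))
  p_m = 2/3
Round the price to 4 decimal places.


dt = T/N = 0.125000; dx = sigma*sqrt(3*dt) = 0.146969
u = exp(dx) = 1.158319; d = 1/u = 0.863320
p_u = 0.159522, p_m = 0.666667, p_d = 0.173811
Discount per step: exp(-r*dt) = 0.998501
Stock lattice S(k, j) with j the centered position index:
  k=0: S(0,+0) = 111.0000
  k=1: S(1,-1) = 95.8286; S(1,+0) = 111.0000; S(1,+1) = 128.5734
  k=2: S(2,-2) = 82.7308; S(2,-1) = 95.8286; S(2,+0) = 111.0000; S(2,+1) = 128.5734; S(2,+2) = 148.9289
Terminal payoffs V(N, j) = max(K - S_T, 0):
  V(2,-2) = 15.559244; V(2,-1) = 2.461435; V(2,+0) = 0.000000; V(2,+1) = 0.000000; V(2,+2) = 0.000000
Backward induction: V(k, j) = exp(-r*dt) * [p_u * V(k+1, j+1) + p_m * V(k+1, j) + p_d * V(k+1, j-1)]
  V(1,-1) = exp(-r*dt) * [p_u*0.000000 + p_m*2.461435 + p_d*15.559244] = 4.338811
  V(1,+0) = exp(-r*dt) * [p_u*0.000000 + p_m*0.000000 + p_d*2.461435] = 0.427183
  V(1,+1) = exp(-r*dt) * [p_u*0.000000 + p_m*0.000000 + p_d*0.000000] = 0.000000
  V(0,+0) = exp(-r*dt) * [p_u*0.000000 + p_m*0.427183 + p_d*4.338811] = 1.037365

Answer: Price = V(0,0) = 1.0374


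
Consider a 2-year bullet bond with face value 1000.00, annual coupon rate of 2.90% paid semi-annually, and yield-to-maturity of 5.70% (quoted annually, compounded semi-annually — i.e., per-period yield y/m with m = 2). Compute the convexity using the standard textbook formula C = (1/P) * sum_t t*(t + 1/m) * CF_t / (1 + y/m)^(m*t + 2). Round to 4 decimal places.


Coupon per period c = face * coupon_rate / m = 14.500000
Periods per year m = 2; per-period yield y/m = 0.028500
Number of cashflows N = 4
Cashflows (t years, CF_t, discount factor 1/(1+y/m)^(m*t), PV):
  t = 0.5000: CF_t = 14.500000, DF = 0.972290, PV = 14.098201
  t = 1.0000: CF_t = 14.500000, DF = 0.945347, PV = 13.707536
  t = 1.5000: CF_t = 14.500000, DF = 0.919152, PV = 13.327697
  t = 2.0000: CF_t = 1014.500000, DF = 0.893682, PV = 906.639982
Price P = sum_t PV_t = 947.773417
Convexity numerator sum_t t*(t + 1/m) * CF_t / (1+y/m)^(m*t + 2):
  t = 0.5000: term = 6.663849
  t = 1.0000: term = 19.437575
  t = 1.5000: term = 37.797909
  t = 2.0000: term = 4285.448492
Convexity = (1/P) * sum = 4349.347824 / 947.773417 = 4.589016

Answer: Convexity = 4.5890


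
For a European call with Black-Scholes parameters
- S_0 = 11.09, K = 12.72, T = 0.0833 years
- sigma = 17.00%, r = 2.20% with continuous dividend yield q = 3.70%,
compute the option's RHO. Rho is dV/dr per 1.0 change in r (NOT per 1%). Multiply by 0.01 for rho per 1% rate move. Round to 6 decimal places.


Answer: Rho = 0.002349

Derivation:
d1 = -2.7958359712; d2 = -2.8449009281
phi(d1) = 0.0080082107; exp(-qT) = 0.9969226448; exp(-rT) = 0.9981690782
N(d2) = 0.0022212619
Rho = K*T*exp(-rT)*N(d2) = 12.7200 * 0.0833 * 0.9981690782 * 0.0022212619 = 0.002349


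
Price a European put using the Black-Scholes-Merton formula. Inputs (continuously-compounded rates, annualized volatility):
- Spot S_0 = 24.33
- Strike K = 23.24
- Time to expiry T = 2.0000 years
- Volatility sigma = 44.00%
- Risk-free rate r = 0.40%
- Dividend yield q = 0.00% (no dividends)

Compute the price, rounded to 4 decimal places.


Answer: Price = 5.1713

Derivation:
d1 = (ln(S/K) + (r - q + 0.5*sigma^2) * T) / (sigma * sqrt(T)) = 0.39764347
d2 = d1 - sigma * sqrt(T) = -0.22461050
exp(-rT) = 0.99203191; exp(-qT) = 1.00000000
P = K * exp(-rT) * N(-d2) - S_0 * exp(-qT) * N(-d1)
N(-d1) = 0.34544651; N(-d2) = 0.58885885
P = 23.2400 * 0.99203191 * 0.58885885 - 24.3300 * 1.00000000 * 0.34544651 = 5.1713


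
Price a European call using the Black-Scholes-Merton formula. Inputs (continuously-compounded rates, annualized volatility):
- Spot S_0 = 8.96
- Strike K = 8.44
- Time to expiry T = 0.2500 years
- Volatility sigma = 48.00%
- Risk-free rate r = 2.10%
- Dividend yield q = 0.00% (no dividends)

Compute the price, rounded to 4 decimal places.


d1 = (ln(S/K) + (r - q + 0.5*sigma^2) * T) / (sigma * sqrt(T)) = 0.39099133
d2 = d1 - sigma * sqrt(T) = 0.15099133
exp(-rT) = 0.99476376; exp(-qT) = 1.00000000
C = S_0 * exp(-qT) * N(d1) - K * exp(-rT) * N(d2)
N(d1) = 0.65209818; N(d2) = 0.56000872
C = 8.9600 * 1.00000000 * 0.65209818 - 8.4400 * 0.99476376 * 0.56000872 = 1.1411

Answer: Price = 1.1411


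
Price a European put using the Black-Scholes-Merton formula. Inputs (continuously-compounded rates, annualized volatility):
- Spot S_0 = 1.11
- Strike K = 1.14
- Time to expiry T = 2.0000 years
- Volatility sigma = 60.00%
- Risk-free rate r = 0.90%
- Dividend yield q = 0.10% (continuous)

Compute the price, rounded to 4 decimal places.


d1 = (ln(S/K) + (r - q + 0.5*sigma^2) * T) / (sigma * sqrt(T)) = 0.41169142
d2 = d1 - sigma * sqrt(T) = -0.43683672
exp(-rT) = 0.98216103; exp(-qT) = 0.99800200
P = K * exp(-rT) * N(-d2) - S_0 * exp(-qT) * N(-d1)
N(-d1) = 0.34028281; N(-d2) = 0.66888512
P = 1.1400 * 0.98216103 * 0.66888512 - 1.1100 * 0.99800200 * 0.34028281 = 0.3720

Answer: Price = 0.3720


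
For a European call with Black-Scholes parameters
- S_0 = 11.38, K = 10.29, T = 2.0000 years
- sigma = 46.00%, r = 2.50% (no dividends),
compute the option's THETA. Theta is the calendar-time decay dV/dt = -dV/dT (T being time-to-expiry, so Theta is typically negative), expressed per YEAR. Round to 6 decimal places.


Answer: Theta = -0.745519

Derivation:
d1 = 0.5569002056; d2 = -0.0936380331
phi(d1) = 0.3416366776; exp(-qT) = 1.0000000000; exp(-rT) = 0.9512294245
Theta = -S*exp(-qT)*phi(d1)*sigma/(2*sqrt(T)) - r*K*exp(-rT)*N(d2) + q*S*exp(-qT)*N(d1)
N(d1) = 0.7112021929; N(d2) = 0.4626983481; sqrt(T) = 1.4142135624
Term 1 = -11.3800 * 1.0000000000 * 0.3416366776 * 0.4600 / (2 * 1.4142135624) = -0.6322947706
Term 2 = -0.0250 * 10.2900 * 0.9512294245 * 0.4626983481 = -0.1132240299
Term 3 = 0 (no dividend yield, q = 0)
Theta = -0.6322947706 + (-0.1132240299) + (0.0000000000) = -0.745519


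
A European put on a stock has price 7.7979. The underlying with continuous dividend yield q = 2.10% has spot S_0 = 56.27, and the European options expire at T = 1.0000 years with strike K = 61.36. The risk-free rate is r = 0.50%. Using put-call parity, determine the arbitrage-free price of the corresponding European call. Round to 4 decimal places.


Answer: Call price = 1.8446

Derivation:
Put-call parity: C - P = S_0 * exp(-qT) - K * exp(-rT).
S_0 * exp(-qT) = 56.2700 * 0.97921896 = 55.10065114
K * exp(-rT) = 61.3600 * 0.99501248 = 61.05396572
C = P + S*exp(-qT) - K*exp(-rT)
C = 7.7979 + 55.10065114 - 61.05396572 = 1.8446


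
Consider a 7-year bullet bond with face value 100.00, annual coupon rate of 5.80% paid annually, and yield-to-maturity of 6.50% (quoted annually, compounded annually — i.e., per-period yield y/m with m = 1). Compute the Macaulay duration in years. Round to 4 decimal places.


Answer: Macaulay duration = 5.9245 years

Derivation:
Coupon per period c = face * coupon_rate / m = 5.800000
Periods per year m = 1; per-period yield y/m = 0.065000
Number of cashflows N = 7
Cashflows (t years, CF_t, discount factor 1/(1+y/m)^(m*t), PV):
  t = 1.0000: CF_t = 5.800000, DF = 0.938967, PV = 5.446009
  t = 2.0000: CF_t = 5.800000, DF = 0.881659, PV = 5.113624
  t = 3.0000: CF_t = 5.800000, DF = 0.827849, PV = 4.801525
  t = 4.0000: CF_t = 5.800000, DF = 0.777323, PV = 4.508474
  t = 5.0000: CF_t = 5.800000, DF = 0.729881, PV = 4.233309
  t = 6.0000: CF_t = 5.800000, DF = 0.685334, PV = 3.974938
  t = 7.0000: CF_t = 105.800000, DF = 0.643506, PV = 68.082958
Price P = sum_t PV_t = 96.160836
Macaulay numerator sum_t t * PV_t:
  t * PV_t at t = 1.0000: 5.446009
  t * PV_t at t = 2.0000: 10.227248
  t * PV_t at t = 3.0000: 14.404574
  t * PV_t at t = 4.0000: 18.033896
  t * PV_t at t = 5.0000: 21.166544
  t * PV_t at t = 6.0000: 23.849627
  t * PV_t at t = 7.0000: 476.580703
Macaulay duration D = (sum_t t * PV_t) / P = 569.708601 / 96.160836 = 5.924539


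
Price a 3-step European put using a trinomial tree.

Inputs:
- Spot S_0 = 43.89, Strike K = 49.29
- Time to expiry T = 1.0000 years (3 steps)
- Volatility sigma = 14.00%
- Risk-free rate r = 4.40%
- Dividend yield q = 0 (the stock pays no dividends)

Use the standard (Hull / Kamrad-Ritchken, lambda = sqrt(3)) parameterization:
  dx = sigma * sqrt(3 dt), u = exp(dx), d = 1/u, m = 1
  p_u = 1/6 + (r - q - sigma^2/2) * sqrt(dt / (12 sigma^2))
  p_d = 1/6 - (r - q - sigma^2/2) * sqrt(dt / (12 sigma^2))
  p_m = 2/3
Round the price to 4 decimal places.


Answer: Price = V(0,0) = 4.4940

Derivation:
dt = T/N = 0.333333; dx = sigma*sqrt(3*dt) = 0.140000
u = exp(dx) = 1.150274; d = 1/u = 0.869358
p_u = 0.207381, p_m = 0.666667, p_d = 0.125952
Discount per step: exp(-r*dt) = 0.985440
Stock lattice S(k, j) with j the centered position index:
  k=0: S(0,+0) = 43.8900
  k=1: S(1,-1) = 38.1561; S(1,+0) = 43.8900; S(1,+1) = 50.4855
  k=2: S(2,-2) = 33.1713; S(2,-1) = 38.1561; S(2,+0) = 43.8900; S(2,+1) = 50.4855; S(2,+2) = 58.0722
  k=3: S(3,-3) = 28.8378; S(3,-2) = 33.1713; S(3,-1) = 38.1561; S(3,+0) = 43.8900; S(3,+1) = 50.4855; S(3,+2) = 58.0722; S(3,+3) = 66.7989
Terminal payoffs V(N, j) = max(K - S_T, 0):
  V(3,-3) = 20.452215; V(3,-2) = 16.118652; V(3,-1) = 11.133867; V(3,+0) = 5.400000; V(3,+1) = 0.000000; V(3,+2) = 0.000000; V(3,+3) = 0.000000
Backward induction: V(k, j) = exp(-r*dt) * [p_u * V(k+1, j+1) + p_m * V(k+1, j) + p_d * V(k+1, j-1)]
  V(2,-2) = exp(-r*dt) * [p_u*11.133867 + p_m*16.118652 + p_d*20.452215] = 15.403147
  V(2,-1) = exp(-r*dt) * [p_u*5.400000 + p_m*11.133867 + p_d*16.118652] = 10.418684
  V(2,+0) = exp(-r*dt) * [p_u*0.000000 + p_m*5.400000 + p_d*11.133867] = 4.929505
  V(2,+1) = exp(-r*dt) * [p_u*0.000000 + p_m*0.000000 + p_d*5.400000] = 0.670240
  V(2,+2) = exp(-r*dt) * [p_u*0.000000 + p_m*0.000000 + p_d*0.000000] = 0.000000
  V(1,-1) = exp(-r*dt) * [p_u*4.929505 + p_m*10.418684 + p_d*15.403147] = 9.763879
  V(1,+0) = exp(-r*dt) * [p_u*0.670240 + p_m*4.929505 + p_d*10.418684] = 4.668612
  V(1,+1) = exp(-r*dt) * [p_u*0.000000 + p_m*0.670240 + p_d*4.929505] = 1.052164
  V(0,+0) = exp(-r*dt) * [p_u*1.052164 + p_m*4.668612 + p_d*9.763879] = 4.493993


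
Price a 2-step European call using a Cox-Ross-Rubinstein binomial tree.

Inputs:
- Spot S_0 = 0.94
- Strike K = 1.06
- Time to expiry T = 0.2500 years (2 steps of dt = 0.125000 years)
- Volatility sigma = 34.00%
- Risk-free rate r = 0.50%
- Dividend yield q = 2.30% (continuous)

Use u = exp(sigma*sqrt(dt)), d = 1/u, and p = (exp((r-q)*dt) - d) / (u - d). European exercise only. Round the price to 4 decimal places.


dt = T/N = 0.125000
u = exp(sigma*sqrt(dt)) = 1.127732; d = 1/u = 0.886736
p = (exp((r-q)*dt) - d) / (u - d) = 0.460658
Discount per step: exp(-r*dt) = 0.999375
Stock lattice S(k, i) with i counting down-moves:
  k=0: S(0,0) = 0.9400
  k=1: S(1,0) = 1.0601; S(1,1) = 0.8335
  k=2: S(2,0) = 1.1955; S(2,1) = 0.9400; S(2,2) = 0.7391
Terminal payoffs V(N, i) = max(S_T - K, 0):
  V(2,0) = 0.135472; V(2,1) = 0.000000; V(2,2) = 0.000000
Backward induction: V(k, i) = exp(-r*dt) * [p * V(k+1, i) + (1-p) * V(k+1, i+1)].
  V(1,0) = exp(-r*dt) * [p*0.135472 + (1-p)*0.000000] = 0.062367
  V(1,1) = exp(-r*dt) * [p*0.000000 + (1-p)*0.000000] = 0.000000
  V(0,0) = exp(-r*dt) * [p*0.062367 + (1-p)*0.000000] = 0.028712

Answer: Price = V(0,0) = 0.0287


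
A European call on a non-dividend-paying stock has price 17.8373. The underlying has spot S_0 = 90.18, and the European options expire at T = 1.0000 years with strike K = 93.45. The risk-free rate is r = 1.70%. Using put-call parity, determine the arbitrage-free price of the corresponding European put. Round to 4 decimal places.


Put-call parity: C - P = S_0 * exp(-qT) - K * exp(-rT).
S_0 * exp(-qT) = 90.1800 * 1.00000000 = 90.18000000
K * exp(-rT) = 93.4500 * 0.98314368 = 91.87477733
P = C - S*exp(-qT) + K*exp(-rT)
P = 17.8373 - 90.18000000 + 91.87477733 = 19.5321

Answer: Put price = 19.5321


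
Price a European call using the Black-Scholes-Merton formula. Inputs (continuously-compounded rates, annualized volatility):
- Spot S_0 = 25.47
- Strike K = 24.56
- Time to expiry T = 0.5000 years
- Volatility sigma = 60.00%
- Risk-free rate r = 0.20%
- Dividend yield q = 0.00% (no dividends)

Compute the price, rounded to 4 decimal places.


d1 = (ln(S/K) + (r - q + 0.5*sigma^2) * T) / (sigma * sqrt(T)) = 0.30024269
d2 = d1 - sigma * sqrt(T) = -0.12402138
exp(-rT) = 0.99900050; exp(-qT) = 1.00000000
C = S_0 * exp(-qT) * N(d1) - K * exp(-rT) * N(d2)
N(d1) = 0.61800398; N(d2) = 0.45064917
C = 25.4700 * 1.00000000 * 0.61800398 - 24.5600 * 0.99900050 * 0.45064917 = 4.6837

Answer: Price = 4.6837


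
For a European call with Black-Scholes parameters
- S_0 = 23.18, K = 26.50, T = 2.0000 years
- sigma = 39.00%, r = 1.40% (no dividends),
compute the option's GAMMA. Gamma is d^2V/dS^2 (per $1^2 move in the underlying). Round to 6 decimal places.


Answer: Gamma = 0.031095

Derivation:
d1 = 0.0838467366; d2 = -0.4676965527
phi(d1) = 0.3975424052; exp(-qT) = 1.0000000000; exp(-rT) = 0.9723883668
Gamma = exp(-qT) * phi(d1) / (S * sigma * sqrt(T)) = 1.0000000000 * 0.3975424052 / (23.1800 * 0.3900 * 1.4142135624) = 0.031095


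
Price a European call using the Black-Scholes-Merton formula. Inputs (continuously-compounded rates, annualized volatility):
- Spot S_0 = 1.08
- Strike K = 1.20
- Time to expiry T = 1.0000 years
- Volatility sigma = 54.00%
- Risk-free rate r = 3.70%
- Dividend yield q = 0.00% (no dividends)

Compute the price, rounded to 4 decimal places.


Answer: Price = 0.2017

Derivation:
d1 = (ln(S/K) + (r - q + 0.5*sigma^2) * T) / (sigma * sqrt(T)) = 0.14340645
d2 = d1 - sigma * sqrt(T) = -0.39659355
exp(-rT) = 0.96367614; exp(-qT) = 1.00000000
C = S_0 * exp(-qT) * N(d1) - K * exp(-rT) * N(d2)
N(d1) = 0.55701541; N(d2) = 0.34583361
C = 1.0800 * 1.00000000 * 0.55701541 - 1.2000 * 0.96367614 * 0.34583361 = 0.2017


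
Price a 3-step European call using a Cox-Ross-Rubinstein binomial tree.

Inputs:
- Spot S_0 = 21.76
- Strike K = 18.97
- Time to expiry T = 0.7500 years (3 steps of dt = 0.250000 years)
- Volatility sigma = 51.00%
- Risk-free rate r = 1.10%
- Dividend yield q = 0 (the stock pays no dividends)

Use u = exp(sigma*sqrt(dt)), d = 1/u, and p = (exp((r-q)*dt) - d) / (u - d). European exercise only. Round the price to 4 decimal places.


dt = T/N = 0.250000
u = exp(sigma*sqrt(dt)) = 1.290462; d = 1/u = 0.774916
p = (exp((r-q)*dt) - d) / (u - d) = 0.441935
Discount per step: exp(-r*dt) = 0.997254
Stock lattice S(k, i) with i counting down-moves:
  k=0: S(0,0) = 21.7600
  k=1: S(1,0) = 28.0804; S(1,1) = 16.8622
  k=2: S(2,0) = 36.2367; S(2,1) = 21.7600; S(2,2) = 13.0668
  k=3: S(3,0) = 46.7621; S(3,1) = 28.0804; S(3,2) = 16.8622; S(3,3) = 10.1257
Terminal payoffs V(N, i) = max(S_T - K, 0):
  V(3,0) = 27.792118; V(3,1) = 9.110445; V(3,2) = 0.000000; V(3,3) = 0.000000
Backward induction: V(k, i) = exp(-r*dt) * [p * V(k+1, i) + (1-p) * V(k+1, i+1)].
  V(2,0) = exp(-r*dt) * [p*27.792118 + (1-p)*9.110445] = 17.318832
  V(2,1) = exp(-r*dt) * [p*9.110445 + (1-p)*0.000000] = 4.015165
  V(2,2) = exp(-r*dt) * [p*0.000000 + (1-p)*0.000000] = 0.000000
  V(1,0) = exp(-r*dt) * [p*17.318832 + (1-p)*4.015165] = 9.867345
  V(1,1) = exp(-r*dt) * [p*4.015165 + (1-p)*0.000000] = 1.769568
  V(0,0) = exp(-r*dt) * [p*9.867345 + (1-p)*1.769568] = 5.333569

Answer: Price = V(0,0) = 5.3336


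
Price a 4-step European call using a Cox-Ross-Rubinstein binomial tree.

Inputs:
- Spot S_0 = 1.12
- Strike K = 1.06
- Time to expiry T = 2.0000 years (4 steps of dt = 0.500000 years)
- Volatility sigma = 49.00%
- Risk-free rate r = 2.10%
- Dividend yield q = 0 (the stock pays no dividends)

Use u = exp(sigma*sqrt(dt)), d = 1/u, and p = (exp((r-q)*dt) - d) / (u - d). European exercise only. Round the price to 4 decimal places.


Answer: Price = V(0,0) = 0.3361

Derivation:
dt = T/N = 0.500000
u = exp(sigma*sqrt(dt)) = 1.414084; d = 1/u = 0.707171
p = (exp((r-q)*dt) - d) / (u - d) = 0.429167
Discount per step: exp(-r*dt) = 0.989555
Stock lattice S(k, i) with i counting down-moves:
  k=0: S(0,0) = 1.1200
  k=1: S(1,0) = 1.5838; S(1,1) = 0.7920
  k=2: S(2,0) = 2.2396; S(2,1) = 1.1200; S(2,2) = 0.5601
  k=3: S(3,0) = 3.1670; S(3,1) = 1.5838; S(3,2) = 0.7920; S(3,3) = 0.3961
  k=4: S(4,0) = 4.4784; S(4,1) = 2.2396; S(4,2) = 1.1200; S(4,3) = 0.5601; S(4,4) = 0.2801
Terminal payoffs V(N, i) = max(S_T - K, 0):
  V(4,0) = 3.418365; V(4,1) = 1.179591; V(4,2) = 0.060000; V(4,3) = 0.000000; V(4,4) = 0.000000
Backward induction: V(k, i) = exp(-r*dt) * [p * V(k+1, i) + (1-p) * V(k+1, i+1)].
  V(3,0) = exp(-r*dt) * [p*3.418365 + (1-p)*1.179591] = 2.118043
  V(3,1) = exp(-r*dt) * [p*1.179591 + (1-p)*0.060000] = 0.534846
  V(3,2) = exp(-r*dt) * [p*0.060000 + (1-p)*0.000000] = 0.025481
  V(3,3) = exp(-r*dt) * [p*0.000000 + (1-p)*0.000000] = 0.000000
  V(2,0) = exp(-r*dt) * [p*2.118043 + (1-p)*0.534846] = 1.201619
  V(2,1) = exp(-r*dt) * [p*0.534846 + (1-p)*0.025481] = 0.241535
  V(2,2) = exp(-r*dt) * [p*0.025481 + (1-p)*0.000000] = 0.010821
  V(1,0) = exp(-r*dt) * [p*1.201619 + (1-p)*0.241535] = 0.646745
  V(1,1) = exp(-r*dt) * [p*0.241535 + (1-p)*0.010821] = 0.108689
  V(0,0) = exp(-r*dt) * [p*0.646745 + (1-p)*0.108689] = 0.336058


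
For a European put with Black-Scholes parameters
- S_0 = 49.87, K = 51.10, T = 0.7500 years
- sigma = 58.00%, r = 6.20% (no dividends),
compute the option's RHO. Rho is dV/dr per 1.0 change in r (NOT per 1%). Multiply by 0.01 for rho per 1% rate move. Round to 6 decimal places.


Answer: Rho = -21.292659

Derivation:
d1 = 0.2952153631; d2 = -0.2070793711
phi(d1) = 0.3819312775; exp(-qT) = 1.0000000000; exp(-rT) = 0.9545645606
N(-d2) = 0.5820260638
Rho = -K*T*exp(-rT)*N(-d2) = -51.1000 * 0.7500 * 0.9545645606 * 0.5820260638 = -21.292659


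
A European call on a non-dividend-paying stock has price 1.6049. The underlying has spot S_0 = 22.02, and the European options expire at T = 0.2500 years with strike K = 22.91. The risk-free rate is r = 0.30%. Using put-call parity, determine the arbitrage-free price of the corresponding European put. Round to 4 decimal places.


Put-call parity: C - P = S_0 * exp(-qT) - K * exp(-rT).
S_0 * exp(-qT) = 22.0200 * 1.00000000 = 22.02000000
K * exp(-rT) = 22.9100 * 0.99925028 = 22.89282394
P = C - S*exp(-qT) + K*exp(-rT)
P = 1.6049 - 22.02000000 + 22.89282394 = 2.4777

Answer: Put price = 2.4777


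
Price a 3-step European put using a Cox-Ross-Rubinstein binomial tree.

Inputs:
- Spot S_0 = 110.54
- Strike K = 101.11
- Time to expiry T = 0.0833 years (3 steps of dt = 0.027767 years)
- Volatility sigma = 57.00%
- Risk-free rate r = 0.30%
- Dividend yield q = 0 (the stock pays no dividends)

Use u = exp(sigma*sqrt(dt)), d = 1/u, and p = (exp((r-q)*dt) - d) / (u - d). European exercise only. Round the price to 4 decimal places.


Answer: Price = V(0,0) = 2.8049

Derivation:
dt = T/N = 0.027767
u = exp(sigma*sqrt(dt)) = 1.099638; d = 1/u = 0.909390
p = (exp((r-q)*dt) - d) / (u - d) = 0.476710
Discount per step: exp(-r*dt) = 0.999917
Stock lattice S(k, i) with i counting down-moves:
  k=0: S(0,0) = 110.5400
  k=1: S(1,0) = 121.5540; S(1,1) = 100.5240
  k=2: S(2,0) = 133.6654; S(2,1) = 110.5400; S(2,2) = 91.4155
  k=3: S(3,0) = 146.9835; S(3,1) = 121.5540; S(3,2) = 100.5240; S(3,3) = 83.1324
Terminal payoffs V(N, i) = max(K - S_T, 0):
  V(3,0) = 0.000000; V(3,1) = 0.000000; V(3,2) = 0.586006; V(3,3) = 17.977605
Backward induction: V(k, i) = exp(-r*dt) * [p * V(k+1, i) + (1-p) * V(k+1, i+1)].
  V(2,0) = exp(-r*dt) * [p*0.000000 + (1-p)*0.000000] = 0.000000
  V(2,1) = exp(-r*dt) * [p*0.000000 + (1-p)*0.586006] = 0.306625
  V(2,2) = exp(-r*dt) * [p*0.586006 + (1-p)*17.977605] = 9.686041
  V(1,0) = exp(-r*dt) * [p*0.000000 + (1-p)*0.306625] = 0.160440
  V(1,1) = exp(-r*dt) * [p*0.306625 + (1-p)*9.686041] = 5.214341
  V(0,0) = exp(-r*dt) * [p*0.160440 + (1-p)*5.214341] = 2.804860


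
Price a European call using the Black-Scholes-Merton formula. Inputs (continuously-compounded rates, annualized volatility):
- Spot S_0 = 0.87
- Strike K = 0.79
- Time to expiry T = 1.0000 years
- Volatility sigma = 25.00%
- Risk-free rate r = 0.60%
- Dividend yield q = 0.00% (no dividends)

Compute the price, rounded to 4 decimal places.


d1 = (ln(S/K) + (r - q + 0.5*sigma^2) * T) / (sigma * sqrt(T)) = 0.53484106
d2 = d1 - sigma * sqrt(T) = 0.28484106
exp(-rT) = 0.99401796; exp(-qT) = 1.00000000
C = S_0 * exp(-qT) * N(d1) - K * exp(-rT) * N(d2)
N(d1) = 0.70362012; N(d2) = 0.61211705
C = 0.8700 * 1.00000000 * 0.70362012 - 0.7900 * 0.99401796 * 0.61211705 = 0.1315

Answer: Price = 0.1315


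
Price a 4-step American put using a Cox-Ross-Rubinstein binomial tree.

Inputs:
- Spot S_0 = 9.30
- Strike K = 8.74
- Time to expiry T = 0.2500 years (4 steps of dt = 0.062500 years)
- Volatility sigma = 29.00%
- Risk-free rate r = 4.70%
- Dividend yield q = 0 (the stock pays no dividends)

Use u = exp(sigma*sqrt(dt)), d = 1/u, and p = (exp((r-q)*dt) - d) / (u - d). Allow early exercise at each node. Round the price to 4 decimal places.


Answer: Price = V(0,0) = 0.2816

Derivation:
dt = T/N = 0.062500
u = exp(sigma*sqrt(dt)) = 1.075193; d = 1/u = 0.930066
p = (exp((r-q)*dt) - d) / (u - d) = 0.502154
Discount per step: exp(-r*dt) = 0.997067
Stock lattice S(k, i) with i counting down-moves:
  k=0: S(0,0) = 9.3000
  k=1: S(1,0) = 9.9993; S(1,1) = 8.6496
  k=2: S(2,0) = 10.7512; S(2,1) = 9.3000; S(2,2) = 8.0447
  k=3: S(3,0) = 11.5596; S(3,1) = 9.9993; S(3,2) = 8.6496; S(3,3) = 7.4821
  k=4: S(4,0) = 12.4288; S(4,1) = 10.7512; S(4,2) = 9.3000; S(4,3) = 8.0447; S(4,4) = 6.9589
Terminal payoffs V(N, i) = max(K - S_T, 0):
  V(4,0) = 0.000000; V(4,1) = 0.000000; V(4,2) = 0.000000; V(4,3) = 0.695293; V(4,4) = 1.781149
Backward induction: V(k, i) = exp(-r*dt) * [p * V(k+1, i) + (1-p) * V(k+1, i+1)]; then take max(V_cont, immediate exercise) for American.
  V(3,0) = exp(-r*dt) * [p*0.000000 + (1-p)*0.000000] = 0.000000; exercise = 0.000000; V(3,0) = max -> 0.000000
  V(3,1) = exp(-r*dt) * [p*0.000000 + (1-p)*0.000000] = 0.000000; exercise = 0.000000; V(3,1) = max -> 0.000000
  V(3,2) = exp(-r*dt) * [p*0.000000 + (1-p)*0.695293] = 0.345134; exercise = 0.090389; V(3,2) = max -> 0.345134
  V(3,3) = exp(-r*dt) * [p*0.695293 + (1-p)*1.781149] = 1.232257; exercise = 1.257893; V(3,3) = max -> 1.257893
  V(2,0) = exp(-r*dt) * [p*0.000000 + (1-p)*0.000000] = 0.000000; exercise = 0.000000; V(2,0) = max -> 0.000000
  V(2,1) = exp(-r*dt) * [p*0.000000 + (1-p)*0.345134] = 0.171320; exercise = 0.000000; V(2,1) = max -> 0.171320
  V(2,2) = exp(-r*dt) * [p*0.345134 + (1-p)*1.257893] = 0.797203; exercise = 0.695293; V(2,2) = max -> 0.797203
  V(1,0) = exp(-r*dt) * [p*0.000000 + (1-p)*0.171320] = 0.085041; exercise = 0.000000; V(1,0) = max -> 0.085041
  V(1,1) = exp(-r*dt) * [p*0.171320 + (1-p)*0.797203] = 0.481497; exercise = 0.090389; V(1,1) = max -> 0.481497
  V(0,0) = exp(-r*dt) * [p*0.085041 + (1-p)*0.481497] = 0.281586; exercise = 0.000000; V(0,0) = max -> 0.281586
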